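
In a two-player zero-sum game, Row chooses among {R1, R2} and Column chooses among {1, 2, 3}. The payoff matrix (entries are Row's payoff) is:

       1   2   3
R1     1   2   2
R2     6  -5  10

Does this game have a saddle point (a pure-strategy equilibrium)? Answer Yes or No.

Row minima: R1 → 1, R2 → -5; maximin = 1.
Column maxima: 1 → 6, 2 → 2, 3 → 10; minimax = 2.
1 ≠ 2, so no pure-strategy equilibrium exists.

No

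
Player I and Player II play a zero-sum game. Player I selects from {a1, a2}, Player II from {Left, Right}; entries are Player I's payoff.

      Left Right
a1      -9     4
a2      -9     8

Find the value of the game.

Row minima: a1 → -9, a2 → -9; maximin = -9.
Column maxima: Left → -9, Right → 8; minimax = -9.
Since maximin = minimax = -9, there is a saddle point and the value is -9.

-9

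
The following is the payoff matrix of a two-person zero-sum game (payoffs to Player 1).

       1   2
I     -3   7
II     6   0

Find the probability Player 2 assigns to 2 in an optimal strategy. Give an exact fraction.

Row minima: I → -3, II → 0; maximin = 0.
Column maxima: 1 → 6, 2 → 7; minimax = 6.
0 ≠ 6, so there is no saddle point; optimal play is mixed.
Let Player 1 play I with probability p. Expected payoff against 1: (-3)p + 6(1−p) = −9p + 6; against 2: 7p + 0(1−p) = 7p.
Setting these equal: −9p + 6 = 7p ⇒ −16p = -6 ⇒ p = 3/8, and the value is (-9)·(3/8) + 6 = 21/8.
For Player 2: with q = P(1), equating I's and II's payoffs gives −10q + 7 = 6q ⇒ q = 7/16.

9/16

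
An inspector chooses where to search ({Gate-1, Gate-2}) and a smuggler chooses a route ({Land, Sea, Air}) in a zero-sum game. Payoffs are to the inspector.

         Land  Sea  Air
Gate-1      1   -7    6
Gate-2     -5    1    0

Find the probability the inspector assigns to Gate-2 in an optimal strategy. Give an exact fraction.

4/7

Row minima: Gate-1 → -7, Gate-2 → -5; maximin = -5.
Column maxima: Land → 1, Sea → 1, Air → 6; minimax = 1.
-5 ≠ 1, so there is no saddle point; optimal play is mixed.
Air is strictly dominated by Land (it gives the inspector strictly more in every row), so the smuggler never plays it.
On the remaining 2×2 (Gate-1, Gate-2 vs Land, Sea):
Let the inspector play Gate-1 with probability p. Expected payoff against Land: 1p + (-5)(1−p) = 6p − 5; against Sea: (-7)p + 1(1−p) = −8p + 1.
Setting these equal: 6p − 5 = −8p + 1 ⇒ 14p = 6 ⇒ p = 3/7, and the value is (6)·(3/7) − 5 = -17/7.
For the smuggler: with q = P(Land), equating Gate-1's and Gate-2's payoffs gives 8q − 7 = −6q + 1 ⇒ q = 4/7.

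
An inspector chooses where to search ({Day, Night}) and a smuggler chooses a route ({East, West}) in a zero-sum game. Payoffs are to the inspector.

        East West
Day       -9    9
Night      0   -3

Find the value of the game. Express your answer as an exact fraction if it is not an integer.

-9/7

Row minima: Day → -9, Night → -3; maximin = -3.
Column maxima: East → 0, West → 9; minimax = 0.
-3 ≠ 0, so there is no saddle point; optimal play is mixed.
Let the inspector play Day with probability p. Expected payoff against East: (-9)p + 0(1−p) = −9p; against West: 9p + (-3)(1−p) = 12p − 3.
Setting these equal: −9p = 12p − 3 ⇒ −21p = -3 ⇒ p = 1/7, and the value is (-9)·(1/7) = -9/7.
For the smuggler: with q = P(East), equating Day's and Night's payoffs gives −18q + 9 = 3q − 3 ⇒ q = 4/7.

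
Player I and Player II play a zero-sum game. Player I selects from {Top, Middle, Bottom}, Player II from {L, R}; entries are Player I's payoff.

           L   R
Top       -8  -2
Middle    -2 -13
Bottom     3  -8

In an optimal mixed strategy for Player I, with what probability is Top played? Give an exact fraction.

11/17

Row minima: Top → -8, Middle → -13, Bottom → -8; maximin = -8.
Column maxima: L → 3, R → -2; minimax = -2.
-8 ≠ -2, so there is no saddle point; optimal play is mixed.
Middle is strictly dominated by Bottom, so Player I never plays it.
On the remaining 2×2 (Top, Bottom vs L, R):
Let Player I play Top with probability p. Expected payoff against L: (-8)p + 3(1−p) = −11p + 3; against R: (-2)p + (-8)(1−p) = 6p − 8.
Setting these equal: −11p + 3 = 6p − 8 ⇒ −17p = -11 ⇒ p = 11/17, and the value is (-11)·(11/17) + 3 = -70/17.
For Player II: with q = P(L), equating Top's and Bottom's payoffs gives −6q − 2 = 11q − 8 ⇒ q = 6/17.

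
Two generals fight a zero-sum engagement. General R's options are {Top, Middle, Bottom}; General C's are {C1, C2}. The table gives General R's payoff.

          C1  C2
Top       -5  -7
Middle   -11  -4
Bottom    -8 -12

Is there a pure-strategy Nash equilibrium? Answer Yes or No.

No

Row minima: Top → -7, Middle → -11, Bottom → -12; maximin = -7.
Column maxima: C1 → -5, C2 → -4; minimax = -5.
-7 ≠ -5, so no pure-strategy equilibrium exists.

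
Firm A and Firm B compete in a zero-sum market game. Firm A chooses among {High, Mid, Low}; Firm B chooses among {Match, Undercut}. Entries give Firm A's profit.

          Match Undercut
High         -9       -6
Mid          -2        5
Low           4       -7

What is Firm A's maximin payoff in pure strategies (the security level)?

Row minima: High → -9, Mid → -2, Low → -7.
The best of these is -2.

-2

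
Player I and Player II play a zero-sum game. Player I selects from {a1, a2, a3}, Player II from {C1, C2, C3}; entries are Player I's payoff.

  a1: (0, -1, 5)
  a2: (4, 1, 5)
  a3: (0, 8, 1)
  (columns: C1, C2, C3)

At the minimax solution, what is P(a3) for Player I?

Row minima: a1 → -1, a2 → 1, a3 → 0; maximin = 1.
Column maxima: C1 → 4, C2 → 8, C3 → 5; minimax = 4.
1 ≠ 4, so there is no saddle point; optimal play is mixed.
C3 is strictly dominated by C1 (it gives Player I strictly more in every row), so Player II never plays it.
With C3 eliminated, a1 is strictly dominated by a2 (a2 gives Player I strictly more in every remaining column), so Player I never plays it.
On the remaining 2×2 (a2, a3 vs C1, C2):
Let Player I play a2 with probability p. Expected payoff against C1: 4p + 0(1−p) = 4p; against C2: 1p + 8(1−p) = −7p + 8.
Setting these equal: 4p = −7p + 8 ⇒ 11p = 8 ⇒ p = 8/11, and the value is (4)·(8/11) = 32/11.
For Player II: with q = P(C1), equating a2's and a3's payoffs gives 3q + 1 = −8q + 8 ⇒ q = 7/11.

3/11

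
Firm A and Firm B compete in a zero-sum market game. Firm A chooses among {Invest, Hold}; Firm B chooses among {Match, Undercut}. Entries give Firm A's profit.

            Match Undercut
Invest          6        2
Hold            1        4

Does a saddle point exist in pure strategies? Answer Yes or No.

Row minima: Invest → 2, Hold → 1; maximin = 2.
Column maxima: Match → 6, Undercut → 4; minimax = 4.
2 ≠ 4, so no pure-strategy equilibrium exists.

No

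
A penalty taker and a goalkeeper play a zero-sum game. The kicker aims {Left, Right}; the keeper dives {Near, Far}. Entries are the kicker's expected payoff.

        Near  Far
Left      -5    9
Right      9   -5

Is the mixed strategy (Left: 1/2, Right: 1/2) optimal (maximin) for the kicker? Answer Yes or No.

Against Near this mix gives (1/2)·(-5) + (1/2)·9 = 2.
Against Far this mix gives (1/2)·9 + (1/2)·(-5) = 2.
All of the keeper's active replies (Near, Far) yield 2, and no column does worse for the kicker. The mix makes the keeper indifferent and guarantees 2, so it is optimal.

Yes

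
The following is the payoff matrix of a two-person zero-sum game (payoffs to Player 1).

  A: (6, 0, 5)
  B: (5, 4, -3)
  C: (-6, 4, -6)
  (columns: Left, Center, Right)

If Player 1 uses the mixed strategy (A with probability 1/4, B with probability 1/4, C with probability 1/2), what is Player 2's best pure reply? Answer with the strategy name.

If Player 2 plays Left, Player 1's expected payoff is (1/4)·6 + (1/4)·5 + (1/2)·(-6) = -1/4.
If Player 2 plays Center, Player 1's expected payoff is (1/4)·0 + (1/4)·4 + (1/2)·4 = 3.
If Player 2 plays Right, Player 1's expected payoff is (1/4)·5 + (1/4)·(-3) + (1/2)·(-6) = -5/2.
Player 2 minimizes Player 1's payoff; the smallest is -5/2, so the best response is Right.

Right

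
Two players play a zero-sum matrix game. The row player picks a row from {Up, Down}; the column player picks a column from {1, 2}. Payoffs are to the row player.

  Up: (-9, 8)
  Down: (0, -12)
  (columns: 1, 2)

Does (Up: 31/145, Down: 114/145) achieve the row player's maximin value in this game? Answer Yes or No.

Against 1 this mix gives (31/145)·(-9) + (114/145)·0 = -279/145.
Against 2 this mix gives (31/145)·8 + (114/145)·(-12) = -224/29.
The column player will play 2, holding the row player to -224/29. Shifting weight toward the row that does better against 2 would raise this floor (the equalizing mix achieves -108/29 against both 2 and 1), so the proposed strategy is not optimal.

No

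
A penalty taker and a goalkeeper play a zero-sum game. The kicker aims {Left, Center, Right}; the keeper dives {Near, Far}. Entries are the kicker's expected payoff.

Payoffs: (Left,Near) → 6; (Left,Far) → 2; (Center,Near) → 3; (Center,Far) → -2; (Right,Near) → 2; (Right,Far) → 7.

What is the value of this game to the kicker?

Row minima: Left → 2, Center → -2, Right → 2; maximin = 2.
Column maxima: Near → 6, Far → 7; minimax = 6.
2 ≠ 6, so there is no saddle point; optimal play is mixed.
Center is strictly dominated by Left, so the kicker never plays it.
On the remaining 2×2 (Left, Right vs Near, Far):
Let the kicker play Left with probability p. Expected payoff against Near: 6p + 2(1−p) = 4p + 2; against Far: 2p + 7(1−p) = −5p + 7.
Setting these equal: 4p + 2 = −5p + 7 ⇒ 9p = 5 ⇒ p = 5/9, and the value is (4)·(5/9) + 2 = 38/9.
For the keeper: with q = P(Near), equating Left's and Right's payoffs gives 4q + 2 = −5q + 7 ⇒ q = 5/9.

38/9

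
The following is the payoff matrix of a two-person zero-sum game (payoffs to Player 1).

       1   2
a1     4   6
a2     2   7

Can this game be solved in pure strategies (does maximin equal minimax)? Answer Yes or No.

Yes

Row minima: a1 → 4, a2 → 2; maximin = 4.
Column maxima: 1 → 4, 2 → 7; minimax = 4.
maximin = minimax = 4, so a saddle point exists.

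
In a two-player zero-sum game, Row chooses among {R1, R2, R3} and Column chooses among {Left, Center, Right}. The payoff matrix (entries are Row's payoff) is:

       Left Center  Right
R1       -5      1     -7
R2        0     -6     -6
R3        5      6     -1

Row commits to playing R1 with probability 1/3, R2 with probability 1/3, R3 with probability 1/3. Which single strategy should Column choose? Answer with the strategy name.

If Column plays Left, Row's expected payoff is (1/3)·(-5) + (1/3)·0 + (1/3)·5 = 0.
If Column plays Center, Row's expected payoff is (1/3)·1 + (1/3)·(-6) + (1/3)·6 = 1/3.
If Column plays Right, Row's expected payoff is (1/3)·(-7) + (1/3)·(-6) + (1/3)·(-1) = -14/3.
Column minimizes Row's payoff; the smallest is -14/3, so the best response is Right.

Right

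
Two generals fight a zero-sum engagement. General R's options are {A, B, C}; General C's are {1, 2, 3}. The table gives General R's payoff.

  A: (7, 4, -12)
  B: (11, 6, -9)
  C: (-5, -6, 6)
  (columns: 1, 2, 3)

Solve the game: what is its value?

Row minima: A → -12, B → -9, C → -6; maximin = -6.
Column maxima: 1 → 11, 2 → 6, 3 → 6; minimax = 6.
-6 ≠ 6, so there is no saddle point; optimal play is mixed.
A is strictly dominated by B, so General R never plays it.
1 is strictly dominated by 2 (it gives General R strictly more in every row), so General C never plays it.
On the remaining 2×2 (B, C vs 2, 3):
Let General R play B with probability p. Expected payoff against 2: 6p + (-6)(1−p) = 12p − 6; against 3: (-9)p + 6(1−p) = −15p + 6.
Setting these equal: 12p − 6 = −15p + 6 ⇒ 27p = 12 ⇒ p = 4/9, and the value is (12)·(4/9) − 6 = -2/3.
For General C: with q = P(2), equating B's and C's payoffs gives 15q − 9 = −12q + 6 ⇒ q = 5/9.

-2/3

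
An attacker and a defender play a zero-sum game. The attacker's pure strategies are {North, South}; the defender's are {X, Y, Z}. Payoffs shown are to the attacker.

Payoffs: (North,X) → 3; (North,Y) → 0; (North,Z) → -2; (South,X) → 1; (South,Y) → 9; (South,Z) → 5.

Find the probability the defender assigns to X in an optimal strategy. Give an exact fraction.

Row minima: North → -2, South → 1; maximin = 1.
Column maxima: X → 3, Y → 9, Z → 5; minimax = 3.
1 ≠ 3, so there is no saddle point; optimal play is mixed.
Y is strictly dominated by Z (it gives the attacker strictly more in every row), so the defender never plays it.
On the remaining 2×2 (North, South vs X, Z):
Let the attacker play North with probability p. Expected payoff against X: 3p + 1(1−p) = 2p + 1; against Z: (-2)p + 5(1−p) = −7p + 5.
Setting these equal: 2p + 1 = −7p + 5 ⇒ 9p = 4 ⇒ p = 4/9, and the value is (2)·(4/9) + 1 = 17/9.
For the defender: with q = P(X), equating North's and South's payoffs gives 5q − 2 = −4q + 5 ⇒ q = 7/9.

7/9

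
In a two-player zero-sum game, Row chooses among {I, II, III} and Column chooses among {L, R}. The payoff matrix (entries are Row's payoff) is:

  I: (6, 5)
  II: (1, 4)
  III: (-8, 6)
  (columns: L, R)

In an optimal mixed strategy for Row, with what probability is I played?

14/15

Row minima: I → 5, II → 1, III → -8; maximin = 5.
Column maxima: L → 6, R → 6; minimax = 6.
5 ≠ 6, so there is no saddle point; optimal play is mixed.
II is strictly dominated by I, so Row never plays it.
On the remaining 2×2 (I, III vs L, R):
Let Row play I with probability p. Expected payoff against L: 6p + (-8)(1−p) = 14p − 8; against R: 5p + 6(1−p) = −p + 6.
Setting these equal: 14p − 8 = −p + 6 ⇒ 15p = 14 ⇒ p = 14/15, and the value is (14)·(14/15) − 8 = 76/15.
For Column: with q = P(L), equating I's and III's payoffs gives q + 5 = −14q + 6 ⇒ q = 1/15.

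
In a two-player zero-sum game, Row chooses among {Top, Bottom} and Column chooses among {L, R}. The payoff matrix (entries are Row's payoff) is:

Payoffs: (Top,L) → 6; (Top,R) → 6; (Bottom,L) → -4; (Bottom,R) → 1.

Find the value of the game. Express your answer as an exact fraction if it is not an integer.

6

Row minima: Top → 6, Bottom → -4; maximin = 6.
Column maxima: L → 6, R → 6; minimax = 6.
Since maximin = minimax = 6, there is a saddle point and the value is 6.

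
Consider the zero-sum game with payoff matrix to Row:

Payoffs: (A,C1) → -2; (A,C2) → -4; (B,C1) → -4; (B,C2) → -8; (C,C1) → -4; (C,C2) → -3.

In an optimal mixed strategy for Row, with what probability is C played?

2/3

Row minima: A → -4, B → -8, C → -4; maximin = -4.
Column maxima: C1 → -2, C2 → -3; minimax = -3.
-4 ≠ -3, so there is no saddle point; optimal play is mixed.
B is strictly dominated by A, so Row never plays it.
On the remaining 2×2 (A, C vs C1, C2):
Let Row play A with probability p. Expected payoff against C1: (-2)p + (-4)(1−p) = 2p − 4; against C2: (-4)p + (-3)(1−p) = −p − 3.
Setting these equal: 2p − 4 = −p − 3 ⇒ 3p = 1 ⇒ p = 1/3, and the value is (2)·(1/3) − 4 = -10/3.
For Column: with q = P(C1), equating A's and C's payoffs gives 2q − 4 = −q − 3 ⇒ q = 1/3.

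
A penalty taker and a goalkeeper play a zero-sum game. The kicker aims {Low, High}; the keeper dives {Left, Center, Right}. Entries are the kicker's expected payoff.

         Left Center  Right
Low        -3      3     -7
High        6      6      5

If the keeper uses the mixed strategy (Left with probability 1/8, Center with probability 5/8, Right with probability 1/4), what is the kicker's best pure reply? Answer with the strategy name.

Expected payoff of Low: (1/8)·(-3) + (5/8)·3 + (1/4)·(-7) = -1/4.
Expected payoff of High: (1/8)·6 + (5/8)·6 + (1/4)·5 = 23/4.
The largest is 23/4, so the kicker's best response is High.

High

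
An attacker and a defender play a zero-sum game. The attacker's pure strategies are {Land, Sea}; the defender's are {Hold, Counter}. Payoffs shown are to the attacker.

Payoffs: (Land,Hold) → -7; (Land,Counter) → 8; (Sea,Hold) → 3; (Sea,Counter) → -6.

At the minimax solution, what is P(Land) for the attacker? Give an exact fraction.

Row minima: Land → -7, Sea → -6; maximin = -6.
Column maxima: Hold → 3, Counter → 8; minimax = 3.
-6 ≠ 3, so there is no saddle point; optimal play is mixed.
Let the attacker play Land with probability p. Expected payoff against Hold: (-7)p + 3(1−p) = −10p + 3; against Counter: 8p + (-6)(1−p) = 14p − 6.
Setting these equal: −10p + 3 = 14p − 6 ⇒ −24p = -9 ⇒ p = 3/8, and the value is (-10)·(3/8) + 3 = -3/4.
For the defender: with q = P(Hold), equating Land's and Sea's payoffs gives −15q + 8 = 9q − 6 ⇒ q = 7/12.

3/8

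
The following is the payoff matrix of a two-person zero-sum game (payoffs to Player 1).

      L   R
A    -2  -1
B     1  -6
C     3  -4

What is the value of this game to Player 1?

Row minima: A → -2, B → -6, C → -4; maximin = -2.
Column maxima: L → 3, R → -1; minimax = -1.
-2 ≠ -1, so there is no saddle point; optimal play is mixed.
B is strictly dominated by C, so Player 1 never plays it.
On the remaining 2×2 (A, C vs L, R):
Let Player 1 play A with probability p. Expected payoff against L: (-2)p + 3(1−p) = −5p + 3; against R: (-1)p + (-4)(1−p) = 3p − 4.
Setting these equal: −5p + 3 = 3p − 4 ⇒ −8p = -7 ⇒ p = 7/8, and the value is (-5)·(7/8) + 3 = -11/8.
For Player 2: with q = P(L), equating A's and C's payoffs gives −q − 1 = 7q − 4 ⇒ q = 3/8.

-11/8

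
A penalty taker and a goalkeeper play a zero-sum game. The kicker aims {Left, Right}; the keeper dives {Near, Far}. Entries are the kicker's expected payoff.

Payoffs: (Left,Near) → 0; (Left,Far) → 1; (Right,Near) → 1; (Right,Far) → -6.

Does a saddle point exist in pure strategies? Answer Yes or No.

No

Row minima: Left → 0, Right → -6; maximin = 0.
Column maxima: Near → 1, Far → 1; minimax = 1.
0 ≠ 1, so no pure-strategy equilibrium exists.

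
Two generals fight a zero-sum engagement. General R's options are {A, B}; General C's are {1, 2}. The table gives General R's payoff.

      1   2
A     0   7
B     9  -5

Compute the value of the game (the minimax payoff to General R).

Row minima: A → 0, B → -5; maximin = 0.
Column maxima: 1 → 9, 2 → 7; minimax = 7.
0 ≠ 7, so there is no saddle point; optimal play is mixed.
Let General R play A with probability p. Expected payoff against 1: 0p + 9(1−p) = −9p + 9; against 2: 7p + (-5)(1−p) = 12p − 5.
Setting these equal: −9p + 9 = 12p − 5 ⇒ −21p = -14 ⇒ p = 2/3, and the value is (-9)·(2/3) + 9 = 3.
For General C: with q = P(1), equating A's and B's payoffs gives −7q + 7 = 14q − 5 ⇒ q = 4/7.

3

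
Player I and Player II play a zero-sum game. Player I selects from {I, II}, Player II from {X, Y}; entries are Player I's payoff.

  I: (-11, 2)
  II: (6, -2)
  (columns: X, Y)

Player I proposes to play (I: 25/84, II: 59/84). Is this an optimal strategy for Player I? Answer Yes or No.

Against X this mix gives (25/84)·(-11) + (59/84)·6 = 79/84.
Against Y this mix gives (25/84)·2 + (59/84)·(-2) = -17/21.
Player II will play Y, holding Player I to -17/21. Shifting weight toward the row that does better against Y would raise this floor (the equalizing mix achieves -10/21 against both Y and X), so the proposed strategy is not optimal.

No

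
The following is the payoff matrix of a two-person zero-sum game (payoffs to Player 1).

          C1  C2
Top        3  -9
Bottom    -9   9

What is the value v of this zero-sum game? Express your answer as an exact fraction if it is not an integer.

-9/5

Row minima: Top → -9, Bottom → -9; maximin = -9.
Column maxima: C1 → 3, C2 → 9; minimax = 3.
-9 ≠ 3, so there is no saddle point; optimal play is mixed.
Let Player 1 play Top with probability p. Expected payoff against C1: 3p + (-9)(1−p) = 12p − 9; against C2: (-9)p + 9(1−p) = −18p + 9.
Setting these equal: 12p − 9 = −18p + 9 ⇒ 30p = 18 ⇒ p = 3/5, and the value is (12)·(3/5) − 9 = -9/5.
For Player 2: with q = P(C1), equating Top's and Bottom's payoffs gives 12q − 9 = −18q + 9 ⇒ q = 3/5.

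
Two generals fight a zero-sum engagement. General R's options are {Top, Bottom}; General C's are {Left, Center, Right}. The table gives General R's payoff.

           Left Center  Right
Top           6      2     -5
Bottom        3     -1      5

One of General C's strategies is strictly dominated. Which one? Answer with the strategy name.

Left

Center holds General R's payoff strictly below Left in every row: 2 < 6, -1 < 3.
So Left is strictly dominated for General C.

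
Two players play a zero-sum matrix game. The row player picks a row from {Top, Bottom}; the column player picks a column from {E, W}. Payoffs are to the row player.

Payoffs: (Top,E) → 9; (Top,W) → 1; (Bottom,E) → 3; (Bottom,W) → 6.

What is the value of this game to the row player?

Row minima: Top → 1, Bottom → 3; maximin = 3.
Column maxima: E → 9, W → 6; minimax = 6.
3 ≠ 6, so there is no saddle point; optimal play is mixed.
Let the row player play Top with probability p. Expected payoff against E: 9p + 3(1−p) = 6p + 3; against W: 1p + 6(1−p) = −5p + 6.
Setting these equal: 6p + 3 = −5p + 6 ⇒ 11p = 3 ⇒ p = 3/11, and the value is (6)·(3/11) + 3 = 51/11.
For the column player: with q = P(E), equating Top's and Bottom's payoffs gives 8q + 1 = −3q + 6 ⇒ q = 5/11.

51/11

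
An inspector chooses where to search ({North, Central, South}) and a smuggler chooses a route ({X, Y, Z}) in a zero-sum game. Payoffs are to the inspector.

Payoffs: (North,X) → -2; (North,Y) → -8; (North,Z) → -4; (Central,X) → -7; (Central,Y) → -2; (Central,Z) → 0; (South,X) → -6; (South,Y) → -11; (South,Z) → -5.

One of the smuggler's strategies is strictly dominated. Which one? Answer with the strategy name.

Z

Y holds the inspector's payoff strictly below Z in every row: -8 < -4, -2 < 0, -11 < -5.
So Z is strictly dominated for the smuggler.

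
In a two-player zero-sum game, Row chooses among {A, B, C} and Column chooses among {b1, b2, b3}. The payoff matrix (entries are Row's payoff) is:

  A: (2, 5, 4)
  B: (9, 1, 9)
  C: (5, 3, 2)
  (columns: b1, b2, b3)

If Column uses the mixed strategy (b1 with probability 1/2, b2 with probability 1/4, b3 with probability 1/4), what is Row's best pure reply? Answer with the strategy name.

Expected payoff of A: (1/2)·2 + (1/4)·5 + (1/4)·4 = 13/4.
Expected payoff of B: (1/2)·9 + (1/4)·1 + (1/4)·9 = 7.
Expected payoff of C: (1/2)·5 + (1/4)·3 + (1/4)·2 = 15/4.
The largest is 7, so Row's best response is B.

B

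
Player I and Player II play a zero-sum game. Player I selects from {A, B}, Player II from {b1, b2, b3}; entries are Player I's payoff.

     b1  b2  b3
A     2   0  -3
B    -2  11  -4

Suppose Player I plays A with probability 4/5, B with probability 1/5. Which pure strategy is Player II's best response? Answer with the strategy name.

If Player II plays b1, Player I's expected payoff is (4/5)·2 + (1/5)·(-2) = 6/5.
If Player II plays b2, Player I's expected payoff is (4/5)·0 + (1/5)·11 = 11/5.
If Player II plays b3, Player I's expected payoff is (4/5)·(-3) + (1/5)·(-4) = -16/5.
Player II minimizes Player I's payoff; the smallest is -16/5, so the best response is b3.

b3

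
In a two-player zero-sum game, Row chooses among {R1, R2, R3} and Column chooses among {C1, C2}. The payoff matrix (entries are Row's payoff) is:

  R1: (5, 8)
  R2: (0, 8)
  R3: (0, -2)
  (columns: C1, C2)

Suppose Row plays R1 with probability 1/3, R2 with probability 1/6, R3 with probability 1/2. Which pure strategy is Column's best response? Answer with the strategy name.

C1

If Column plays C1, Row's expected payoff is (1/3)·5 + (1/6)·0 + (1/2)·0 = 5/3.
If Column plays C2, Row's expected payoff is (1/3)·8 + (1/6)·8 + (1/2)·(-2) = 3.
Column minimizes Row's payoff; the smallest is 5/3, so the best response is C1.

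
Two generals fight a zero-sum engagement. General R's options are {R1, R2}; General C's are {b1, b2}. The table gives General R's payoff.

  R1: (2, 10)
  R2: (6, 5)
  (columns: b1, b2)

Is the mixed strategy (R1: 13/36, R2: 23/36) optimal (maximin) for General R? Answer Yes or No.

No

Against b1 this mix gives (13/36)·2 + (23/36)·6 = 41/9.
Against b2 this mix gives (13/36)·10 + (23/36)·5 = 245/36.
General C will play b1, holding General R to 41/9. Shifting weight toward the row that does better against b1 would raise this floor (the equalizing mix achieves 50/9 against both b1 and b2), so the proposed strategy is not optimal.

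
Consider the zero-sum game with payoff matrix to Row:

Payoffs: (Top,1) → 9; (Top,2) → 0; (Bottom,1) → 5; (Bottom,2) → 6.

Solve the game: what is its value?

27/5

Row minima: Top → 0, Bottom → 5; maximin = 5.
Column maxima: 1 → 9, 2 → 6; minimax = 6.
5 ≠ 6, so there is no saddle point; optimal play is mixed.
Let Row play Top with probability p. Expected payoff against 1: 9p + 5(1−p) = 4p + 5; against 2: 0p + 6(1−p) = −6p + 6.
Setting these equal: 4p + 5 = −6p + 6 ⇒ 10p = 1 ⇒ p = 1/10, and the value is (4)·(1/10) + 5 = 27/5.
For Column: with q = P(1), equating Top's and Bottom's payoffs gives 9q = −q + 6 ⇒ q = 3/5.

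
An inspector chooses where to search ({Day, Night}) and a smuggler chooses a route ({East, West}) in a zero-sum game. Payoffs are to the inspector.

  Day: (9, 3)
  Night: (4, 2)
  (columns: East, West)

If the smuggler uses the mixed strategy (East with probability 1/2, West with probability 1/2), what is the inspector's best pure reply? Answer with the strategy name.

Expected payoff of Day: (1/2)·9 + (1/2)·3 = 6.
Expected payoff of Night: (1/2)·4 + (1/2)·2 = 3.
The largest is 6, so the inspector's best response is Day.

Day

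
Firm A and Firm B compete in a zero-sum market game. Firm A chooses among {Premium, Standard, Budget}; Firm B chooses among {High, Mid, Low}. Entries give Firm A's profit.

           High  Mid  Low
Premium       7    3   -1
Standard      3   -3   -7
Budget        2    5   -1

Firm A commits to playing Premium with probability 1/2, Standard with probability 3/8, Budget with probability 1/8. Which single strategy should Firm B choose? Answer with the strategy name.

If Firm B plays High, Firm A's expected payoff is (1/2)·7 + (3/8)·3 + (1/8)·2 = 39/8.
If Firm B plays Mid, Firm A's expected payoff is (1/2)·3 + (3/8)·(-3) + (1/8)·5 = 1.
If Firm B plays Low, Firm A's expected payoff is (1/2)·(-1) + (3/8)·(-7) + (1/8)·(-1) = -13/4.
Firm B minimizes Firm A's payoff; the smallest is -13/4, so the best response is Low.

Low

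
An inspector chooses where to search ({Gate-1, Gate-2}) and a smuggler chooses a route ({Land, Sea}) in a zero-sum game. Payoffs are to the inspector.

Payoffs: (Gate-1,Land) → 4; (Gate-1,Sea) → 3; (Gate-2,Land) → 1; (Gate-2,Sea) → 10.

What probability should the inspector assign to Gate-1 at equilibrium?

Row minima: Gate-1 → 3, Gate-2 → 1; maximin = 3.
Column maxima: Land → 4, Sea → 10; minimax = 4.
3 ≠ 4, so there is no saddle point; optimal play is mixed.
Let the inspector play Gate-1 with probability p. Expected payoff against Land: 4p + 1(1−p) = 3p + 1; against Sea: 3p + 10(1−p) = −7p + 10.
Setting these equal: 3p + 1 = −7p + 10 ⇒ 10p = 9 ⇒ p = 9/10, and the value is (3)·(9/10) + 1 = 37/10.
For the smuggler: with q = P(Land), equating Gate-1's and Gate-2's payoffs gives q + 3 = −9q + 10 ⇒ q = 7/10.

9/10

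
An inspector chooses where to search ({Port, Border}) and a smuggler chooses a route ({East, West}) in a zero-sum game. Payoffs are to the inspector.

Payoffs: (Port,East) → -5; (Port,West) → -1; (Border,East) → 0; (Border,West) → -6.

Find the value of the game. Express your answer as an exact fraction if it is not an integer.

Row minima: Port → -5, Border → -6; maximin = -5.
Column maxima: East → 0, West → -1; minimax = -1.
-5 ≠ -1, so there is no saddle point; optimal play is mixed.
Let the inspector play Port with probability p. Expected payoff against East: (-5)p + 0(1−p) = −5p; against West: (-1)p + (-6)(1−p) = 5p − 6.
Setting these equal: −5p = 5p − 6 ⇒ −10p = -6 ⇒ p = 3/5, and the value is (-5)·(3/5) = -3.
For the smuggler: with q = P(East), equating Port's and Border's payoffs gives −4q − 1 = 6q − 6 ⇒ q = 1/2.

-3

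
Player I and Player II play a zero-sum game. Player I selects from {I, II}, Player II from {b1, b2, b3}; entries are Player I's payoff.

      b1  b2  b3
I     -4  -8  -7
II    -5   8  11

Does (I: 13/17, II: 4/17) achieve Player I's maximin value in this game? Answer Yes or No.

Yes

Against b1 this mix gives (13/17)·(-4) + (4/17)·(-5) = -72/17.
Against b2 this mix gives (13/17)·(-8) + (4/17)·8 = -72/17.
Against b3 this mix gives (13/17)·(-7) + (4/17)·11 = -47/17.
All of Player II's active replies (b1, b2) yield -72/17, and no column does worse for Player I. The mix makes Player II indifferent and guarantees -72/17, so it is optimal.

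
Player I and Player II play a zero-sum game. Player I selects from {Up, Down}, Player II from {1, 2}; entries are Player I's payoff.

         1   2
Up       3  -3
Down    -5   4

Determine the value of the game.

-1/5

Row minima: Up → -3, Down → -5; maximin = -3.
Column maxima: 1 → 3, 2 → 4; minimax = 3.
-3 ≠ 3, so there is no saddle point; optimal play is mixed.
Let Player I play Up with probability p. Expected payoff against 1: 3p + (-5)(1−p) = 8p − 5; against 2: (-3)p + 4(1−p) = −7p + 4.
Setting these equal: 8p − 5 = −7p + 4 ⇒ 15p = 9 ⇒ p = 3/5, and the value is (8)·(3/5) − 5 = -1/5.
For Player II: with q = P(1), equating Up's and Down's payoffs gives 6q − 3 = −9q + 4 ⇒ q = 7/15.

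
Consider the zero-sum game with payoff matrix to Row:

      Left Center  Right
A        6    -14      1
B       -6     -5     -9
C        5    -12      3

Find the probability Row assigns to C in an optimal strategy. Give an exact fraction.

4/19

Row minima: A → -14, B → -9, C → -12; maximin = -9.
Column maxima: Left → 6, Center → -5, Right → 3; minimax = -5.
-9 ≠ -5, so there is no saddle point; optimal play is mixed.
Left is strictly dominated by Right (it gives Row strictly more in every row), so Column never plays it.
With Left eliminated, A is strictly dominated by C (C gives Row strictly more in every remaining column), so Row never plays it.
On the remaining 2×2 (B, C vs Center, Right):
Let Row play B with probability p. Expected payoff against Center: (-5)p + (-12)(1−p) = 7p − 12; against Right: (-9)p + 3(1−p) = −12p + 3.
Setting these equal: 7p − 12 = −12p + 3 ⇒ 19p = 15 ⇒ p = 15/19, and the value is (7)·(15/19) − 12 = -123/19.
For Column: with q = P(Center), equating B's and C's payoffs gives 4q − 9 = −15q + 3 ⇒ q = 12/19.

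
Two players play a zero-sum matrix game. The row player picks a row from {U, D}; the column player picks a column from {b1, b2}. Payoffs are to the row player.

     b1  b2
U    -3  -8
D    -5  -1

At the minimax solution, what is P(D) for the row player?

5/9

Row minima: U → -8, D → -5; maximin = -5.
Column maxima: b1 → -3, b2 → -1; minimax = -3.
-5 ≠ -3, so there is no saddle point; optimal play is mixed.
Let the row player play U with probability p. Expected payoff against b1: (-3)p + (-5)(1−p) = 2p − 5; against b2: (-8)p + (-1)(1−p) = −7p − 1.
Setting these equal: 2p − 5 = −7p − 1 ⇒ 9p = 4 ⇒ p = 4/9, and the value is (2)·(4/9) − 5 = -37/9.
For the column player: with q = P(b1), equating U's and D's payoffs gives 5q − 8 = −4q − 1 ⇒ q = 7/9.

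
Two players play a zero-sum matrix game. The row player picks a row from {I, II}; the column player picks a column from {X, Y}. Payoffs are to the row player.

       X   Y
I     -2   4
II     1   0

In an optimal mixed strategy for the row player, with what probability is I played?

Row minima: I → -2, II → 0; maximin = 0.
Column maxima: X → 1, Y → 4; minimax = 1.
0 ≠ 1, so there is no saddle point; optimal play is mixed.
Let the row player play I with probability p. Expected payoff against X: (-2)p + 1(1−p) = −3p + 1; against Y: 4p + 0(1−p) = 4p.
Setting these equal: −3p + 1 = 4p ⇒ −7p = -1 ⇒ p = 1/7, and the value is (-3)·(1/7) + 1 = 4/7.
For the column player: with q = P(X), equating I's and II's payoffs gives −6q + 4 = q ⇒ q = 4/7.

1/7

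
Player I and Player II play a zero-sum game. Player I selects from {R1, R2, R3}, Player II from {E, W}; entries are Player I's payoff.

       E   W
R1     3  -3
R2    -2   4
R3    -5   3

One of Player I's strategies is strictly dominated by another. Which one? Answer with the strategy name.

R2 gives a strictly higher payoff than R3 against every column: -2 > -5, 4 > 3.
So R3 is strictly dominated and Player I never plays it.

R3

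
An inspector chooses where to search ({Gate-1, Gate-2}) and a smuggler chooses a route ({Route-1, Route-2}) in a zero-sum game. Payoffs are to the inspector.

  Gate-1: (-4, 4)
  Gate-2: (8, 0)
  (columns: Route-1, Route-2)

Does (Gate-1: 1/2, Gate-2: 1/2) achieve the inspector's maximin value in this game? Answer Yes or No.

Against Route-1 this mix gives (1/2)·(-4) + (1/2)·8 = 2.
Against Route-2 this mix gives (1/2)·4 + (1/2)·0 = 2.
All of the smuggler's active replies (Route-1, Route-2) yield 2, and no column does worse for the inspector. The mix makes the smuggler indifferent and guarantees 2, so it is optimal.

Yes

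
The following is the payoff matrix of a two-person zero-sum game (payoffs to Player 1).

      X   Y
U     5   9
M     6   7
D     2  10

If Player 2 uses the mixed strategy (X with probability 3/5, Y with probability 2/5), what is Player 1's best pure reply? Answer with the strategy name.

Expected payoff of U: (3/5)·5 + (2/5)·9 = 33/5.
Expected payoff of M: (3/5)·6 + (2/5)·7 = 32/5.
Expected payoff of D: (3/5)·2 + (2/5)·10 = 26/5.
The largest is 33/5, so Player 1's best response is U.

U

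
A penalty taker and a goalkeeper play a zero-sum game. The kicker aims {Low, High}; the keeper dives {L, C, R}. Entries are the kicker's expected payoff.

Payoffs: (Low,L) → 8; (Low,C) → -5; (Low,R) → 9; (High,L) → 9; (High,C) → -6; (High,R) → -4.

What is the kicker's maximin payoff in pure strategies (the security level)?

Row minima: Low → -5, High → -6.
The best of these is -5.

-5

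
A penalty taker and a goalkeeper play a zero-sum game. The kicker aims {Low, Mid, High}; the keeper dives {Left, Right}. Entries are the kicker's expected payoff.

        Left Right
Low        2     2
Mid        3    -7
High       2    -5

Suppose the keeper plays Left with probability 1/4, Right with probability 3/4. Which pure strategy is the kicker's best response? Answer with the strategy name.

Expected payoff of Low: (1/4)·2 + (3/4)·2 = 2.
Expected payoff of Mid: (1/4)·3 + (3/4)·(-7) = -9/2.
Expected payoff of High: (1/4)·2 + (3/4)·(-5) = -13/4.
The largest is 2, so the kicker's best response is Low.

Low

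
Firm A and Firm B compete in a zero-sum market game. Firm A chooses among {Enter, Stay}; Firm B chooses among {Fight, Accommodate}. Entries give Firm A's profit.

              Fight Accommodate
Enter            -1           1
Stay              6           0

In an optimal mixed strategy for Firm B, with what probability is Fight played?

Row minima: Enter → -1, Stay → 0; maximin = 0.
Column maxima: Fight → 6, Accommodate → 1; minimax = 1.
0 ≠ 1, so there is no saddle point; optimal play is mixed.
Let Firm A play Enter with probability p. Expected payoff against Fight: (-1)p + 6(1−p) = −7p + 6; against Accommodate: 1p + 0(1−p) = p.
Setting these equal: −7p + 6 = p ⇒ −8p = -6 ⇒ p = 3/4, and the value is (-7)·(3/4) + 6 = 3/4.
For Firm B: with q = P(Fight), equating Enter's and Stay's payoffs gives −2q + 1 = 6q ⇒ q = 1/8.

1/8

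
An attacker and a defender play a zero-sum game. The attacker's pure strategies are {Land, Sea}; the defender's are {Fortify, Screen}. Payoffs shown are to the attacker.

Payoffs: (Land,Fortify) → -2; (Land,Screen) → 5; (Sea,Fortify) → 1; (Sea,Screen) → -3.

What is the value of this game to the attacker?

-1/11

Row minima: Land → -2, Sea → -3; maximin = -2.
Column maxima: Fortify → 1, Screen → 5; minimax = 1.
-2 ≠ 1, so there is no saddle point; optimal play is mixed.
Let the attacker play Land with probability p. Expected payoff against Fortify: (-2)p + 1(1−p) = −3p + 1; against Screen: 5p + (-3)(1−p) = 8p − 3.
Setting these equal: −3p + 1 = 8p − 3 ⇒ −11p = -4 ⇒ p = 4/11, and the value is (-3)·(4/11) + 1 = -1/11.
For the defender: with q = P(Fortify), equating Land's and Sea's payoffs gives −7q + 5 = 4q − 3 ⇒ q = 8/11.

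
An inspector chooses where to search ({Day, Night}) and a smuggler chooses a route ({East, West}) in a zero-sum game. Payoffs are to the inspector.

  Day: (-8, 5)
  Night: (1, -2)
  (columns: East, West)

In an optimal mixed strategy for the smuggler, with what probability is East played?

7/16

Row minima: Day → -8, Night → -2; maximin = -2.
Column maxima: East → 1, West → 5; minimax = 1.
-2 ≠ 1, so there is no saddle point; optimal play is mixed.
Let the inspector play Day with probability p. Expected payoff against East: (-8)p + 1(1−p) = −9p + 1; against West: 5p + (-2)(1−p) = 7p − 2.
Setting these equal: −9p + 1 = 7p − 2 ⇒ −16p = -3 ⇒ p = 3/16, and the value is (-9)·(3/16) + 1 = -11/16.
For the smuggler: with q = P(East), equating Day's and Night's payoffs gives −13q + 5 = 3q − 2 ⇒ q = 7/16.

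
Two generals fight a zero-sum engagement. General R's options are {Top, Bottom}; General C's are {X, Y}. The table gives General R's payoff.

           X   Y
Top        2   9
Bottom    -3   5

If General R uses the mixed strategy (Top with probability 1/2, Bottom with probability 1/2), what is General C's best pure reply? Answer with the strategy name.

If General C plays X, General R's expected payoff is (1/2)·2 + (1/2)·(-3) = -1/2.
If General C plays Y, General R's expected payoff is (1/2)·9 + (1/2)·5 = 7.
General C minimizes General R's payoff; the smallest is -1/2, so the best response is X.

X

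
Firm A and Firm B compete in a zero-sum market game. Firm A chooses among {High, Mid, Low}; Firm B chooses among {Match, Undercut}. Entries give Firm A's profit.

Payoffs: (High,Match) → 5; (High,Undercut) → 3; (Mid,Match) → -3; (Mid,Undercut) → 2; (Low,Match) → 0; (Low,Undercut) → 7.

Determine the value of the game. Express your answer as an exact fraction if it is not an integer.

Row minima: High → 3, Mid → -3, Low → 0; maximin = 3.
Column maxima: Match → 5, Undercut → 7; minimax = 5.
3 ≠ 5, so there is no saddle point; optimal play is mixed.
Mid is strictly dominated by High, so Firm A never plays it.
On the remaining 2×2 (High, Low vs Match, Undercut):
Let Firm A play High with probability p. Expected payoff against Match: 5p + 0(1−p) = 5p; against Undercut: 3p + 7(1−p) = −4p + 7.
Setting these equal: 5p = −4p + 7 ⇒ 9p = 7 ⇒ p = 7/9, and the value is (5)·(7/9) = 35/9.
For Firm B: with q = P(Match), equating High's and Low's payoffs gives 2q + 3 = −7q + 7 ⇒ q = 4/9.

35/9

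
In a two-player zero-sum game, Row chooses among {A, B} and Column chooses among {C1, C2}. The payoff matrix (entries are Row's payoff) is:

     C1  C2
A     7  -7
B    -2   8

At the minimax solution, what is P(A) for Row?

5/12

Row minima: A → -7, B → -2; maximin = -2.
Column maxima: C1 → 7, C2 → 8; minimax = 7.
-2 ≠ 7, so there is no saddle point; optimal play is mixed.
Let Row play A with probability p. Expected payoff against C1: 7p + (-2)(1−p) = 9p − 2; against C2: (-7)p + 8(1−p) = −15p + 8.
Setting these equal: 9p − 2 = −15p + 8 ⇒ 24p = 10 ⇒ p = 5/12, and the value is (9)·(5/12) − 2 = 7/4.
For Column: with q = P(C1), equating A's and B's payoffs gives 14q − 7 = −10q + 8 ⇒ q = 5/8.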